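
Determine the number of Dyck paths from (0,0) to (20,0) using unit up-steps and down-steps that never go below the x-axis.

16796

A Dyck path with 10 up-steps and 10 down-steps has semilength 10, so there are C_10 of them.
C_10 = C_9 · 2(2·9+1)/(9+2) = 4862 · 38/11 = 16796.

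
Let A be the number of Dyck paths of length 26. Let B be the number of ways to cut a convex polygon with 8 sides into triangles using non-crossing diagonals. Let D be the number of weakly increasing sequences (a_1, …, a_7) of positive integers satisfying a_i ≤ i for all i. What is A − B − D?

A Dyck path with 13 up-steps and 13 down-steps has semilength 13, so there are C_13 of them. So A = C_13 = 742900.
Triangulations of a convex m-gon are counted by C_{m−2}; with m = 8 this is C_6. So B = C_6 = 132.
Weakly increasing sequences with a_i ≤ i biject with Dyck paths of semilength 7, so there are C_7. So D = C_7 = 429.
A − B − D = 742900 − 132 − 429 = 742339.

742339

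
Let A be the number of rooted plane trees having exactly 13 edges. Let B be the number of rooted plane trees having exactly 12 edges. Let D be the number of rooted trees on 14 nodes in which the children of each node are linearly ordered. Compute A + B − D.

208012

Rooted ordered trees with n edges are counted by C_n; here n = 13. So A = C_13 = 742900.
A rooted plane tree with 12 edges has 13 nodes, and the count is C_12. So B = C_12 = 208012.
A rooted plane tree on 14 nodes has 13 edges, and such trees are counted by C_13. So D = C_13 = 742900.
A + B − D = 742900 + 208012 − 742900 = 208012.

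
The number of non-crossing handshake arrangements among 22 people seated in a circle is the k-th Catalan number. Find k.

11

With 22 = 2·11 people, non-crossing handshake pairings are non-crossing perfect matchings on a circle, counted by C_11.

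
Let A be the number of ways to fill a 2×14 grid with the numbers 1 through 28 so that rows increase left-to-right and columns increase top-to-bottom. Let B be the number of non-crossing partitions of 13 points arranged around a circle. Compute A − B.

1931540

By the hook-length formula (or a Dyck-path bijection), SYT of shape 2×14 number C_14. So A = C_14 = 2674440.
The non-crossing partitions of [13] form a lattice of size C_13. So B = C_13 = 742900.
A − B = 2674440 − 742900 = 1931540.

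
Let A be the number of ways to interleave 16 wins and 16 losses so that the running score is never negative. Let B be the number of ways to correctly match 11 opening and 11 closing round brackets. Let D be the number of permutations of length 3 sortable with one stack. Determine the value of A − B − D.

Reading a vote for the leader as '(' and for the other as ')' turns such a sequence into a balanced string of 16 pairs, so the count is C_16. So A = C_16 = 35357670.
With 11 pairs the number of balanced bracket strings is the Catalan number C_11. So B = C_11 = 58786.
By Knuth's characterisation, the stack-sortable permutations of length 3 are the 231-avoiders, numbering C_3. So D = C_3 = 5.
A − B − D = 35357670 − 58786 − 5 = 35298879.

35298879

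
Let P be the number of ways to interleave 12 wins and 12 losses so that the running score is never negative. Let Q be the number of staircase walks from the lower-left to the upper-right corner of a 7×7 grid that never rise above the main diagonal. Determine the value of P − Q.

Reading a vote for the leader as '(' and for the other as ')' turns such a sequence into a balanced string of 12 pairs, so the count is C_12. So P = C_12 = 208012.
Sub-diagonal monotone paths from (0,0) to (7,7) biject with Dyck paths of semilength 7, giving C_7. So Q = C_7 = 429.
P − Q = 208012 − 429 = 207583.

207583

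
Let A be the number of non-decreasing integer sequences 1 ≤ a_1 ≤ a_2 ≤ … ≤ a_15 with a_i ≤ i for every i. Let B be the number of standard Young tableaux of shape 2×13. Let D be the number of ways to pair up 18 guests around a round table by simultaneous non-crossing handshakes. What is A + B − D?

Weakly increasing sequences with a_i ≤ i biject with Dyck paths of semilength 15, so there are C_15. So A = C_15 = 9694845.
Standard Young tableaux of shape 2×n are counted by C_n; here n = 13. So B = C_13 = 742900.
Non-crossing handshake pairings of 2n people are counted by C_n; 18 people gives n = 9. So D = C_9 = 4862.
A + B − D = 9694845 + 742900 − 4862 = 10432883.

10432883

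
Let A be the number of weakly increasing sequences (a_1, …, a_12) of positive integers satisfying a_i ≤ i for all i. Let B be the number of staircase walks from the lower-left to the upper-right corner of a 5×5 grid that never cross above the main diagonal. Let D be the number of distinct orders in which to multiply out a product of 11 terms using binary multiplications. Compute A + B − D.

191258

Weakly increasing sequences with a_i ≤ i biject with Dyck paths of semilength 12, so there are C_12. So A = C_12 = 208012.
Sub-diagonal monotone paths from (0,0) to (5,5) biject with Dyck paths of semilength 5, giving C_5. So B = C_5 = 42.
Bracketing 11 factors into binary products is counted by C_{11−1} = C_10. So D = C_10 = 16796.
A + B − D = 208012 + 42 − 16796 = 191258.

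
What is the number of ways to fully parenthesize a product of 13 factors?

208012

Bracketing 13 factors into binary products is counted by C_{13−1} = C_12.
C_12 = 208012.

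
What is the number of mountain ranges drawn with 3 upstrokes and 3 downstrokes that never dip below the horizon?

Dyck paths of semilength n (length 2n) are counted by C_n; here n = 3.
C_3 = C(6,3)/4 = 20/4 = 5.

5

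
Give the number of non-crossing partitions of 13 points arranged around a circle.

Non-crossing partitions of an n-element set are counted by C_n; here n = 13.
C_13 = C(26,13)/14 = 10400600/14 = 742900.

742900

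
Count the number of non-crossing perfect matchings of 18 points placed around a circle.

4862

Non-crossing perfect matchings of 2n points on a circle are counted by C_n; with 18 points, n = 9.
C_9 = C(18,9)/10 = 48620/10 = 4862.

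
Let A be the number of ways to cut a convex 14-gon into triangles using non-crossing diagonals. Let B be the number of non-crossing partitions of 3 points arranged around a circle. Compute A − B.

The number of triangulations of a 14-gon is the Catalan number C_12 (index = sides − 2). So A = C_12 = 208012.
Non-crossing partitions of an n-element set are counted by C_n; here n = 3. So B = C_3 = 5.
A − B = 208012 − 5 = 208007.

208007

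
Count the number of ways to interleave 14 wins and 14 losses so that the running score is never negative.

2674440

Reading a vote for the leader as '(' and for the other as ')' turns such a sequence into a balanced string of 14 pairs, so the count is C_14.
C_14 = C(28,14)/15 = 40116600/15 = 2674440.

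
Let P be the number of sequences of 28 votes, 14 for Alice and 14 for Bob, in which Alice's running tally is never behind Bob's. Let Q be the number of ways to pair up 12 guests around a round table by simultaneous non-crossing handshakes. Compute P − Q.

Reading a vote for the leader as '(' and for the other as ')' turns such a sequence into a balanced string of 14 pairs, so the count is C_14. So P = C_14 = 2674440.
Non-crossing handshake pairings of 2n people are counted by C_n; 12 people gives n = 6. So Q = C_6 = 132.
P − Q = 2674440 − 132 = 2674308.

2674308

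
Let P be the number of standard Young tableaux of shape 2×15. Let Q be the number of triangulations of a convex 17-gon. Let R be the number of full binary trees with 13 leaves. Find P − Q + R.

Standard Young tableaux of shape 2×n are counted by C_n; here n = 15. So P = C_15 = 9694845.
Triangulations of a convex m-gon are counted by C_{m−2}; with m = 17 this is C_15. So Q = C_15 = 9694845.
A full binary tree with L leaves has L−1 internal nodes and is counted by C_{L−1}; L = 13 gives C_12. So R = C_12 = 208012.
P − Q + R = 9694845 − 9694845 + 208012 = 208012.

208012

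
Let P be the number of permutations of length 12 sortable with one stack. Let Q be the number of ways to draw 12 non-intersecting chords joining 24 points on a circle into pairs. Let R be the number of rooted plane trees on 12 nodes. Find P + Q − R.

By Knuth's characterisation, the stack-sortable permutations of length 12 are the 231-avoiders, numbering C_12. So P = C_12 = 208012.
Non-crossing perfect matchings of 2n points on a circle are counted by C_n; with 24 points, n = 12. So Q = C_12 = 208012.
Rooted ordered (plane) trees on m nodes have m−1 edges and are counted by C_{m−1}; m = 12 gives C_11. So R = C_11 = 58786.
P + Q − R = 208012 + 208012 − 58786 = 357238.

357238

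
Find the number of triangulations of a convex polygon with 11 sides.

Triangulations of a convex m-gon are counted by C_{m−2}; with m = 11 this is C_9.
C_9 = C(18,9)/10 = 48620/10 = 4862.

4862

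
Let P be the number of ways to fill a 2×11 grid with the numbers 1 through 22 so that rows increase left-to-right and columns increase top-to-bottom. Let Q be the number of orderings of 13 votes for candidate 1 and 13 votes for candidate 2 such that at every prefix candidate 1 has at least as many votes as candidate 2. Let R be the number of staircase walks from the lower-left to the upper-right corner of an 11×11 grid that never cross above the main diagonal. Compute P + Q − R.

742900

Standard Young tableaux of shape 2×n are counted by C_n; here n = 11. So P = C_11 = 58786.
Ballot sequences with n votes each where one side never trails are Dyck words, counted by C_n; here n = 13. So Q = C_13 = 742900.
Sub-diagonal monotone paths from (0,0) to (11,11) biject with Dyck paths of semilength 11, giving C_11. So R = C_11 = 58786.
P + Q − R = 58786 + 742900 − 58786 = 742900.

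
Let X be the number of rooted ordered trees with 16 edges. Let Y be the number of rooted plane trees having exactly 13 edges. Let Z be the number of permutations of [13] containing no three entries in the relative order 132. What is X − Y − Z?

33871870

A rooted plane tree with 16 edges has 17 nodes, and the count is C_16. So X = C_16 = 35357670.
A rooted plane tree with 13 edges has 14 nodes, and the count is C_13. So Y = C_13 = 742900.
For any fixed pattern of length 3, the pattern-avoiding permutations of [13] number C_13. So Z = C_13 = 742900.
X − Y − Z = 35357670 − 742900 − 742900 = 33871870.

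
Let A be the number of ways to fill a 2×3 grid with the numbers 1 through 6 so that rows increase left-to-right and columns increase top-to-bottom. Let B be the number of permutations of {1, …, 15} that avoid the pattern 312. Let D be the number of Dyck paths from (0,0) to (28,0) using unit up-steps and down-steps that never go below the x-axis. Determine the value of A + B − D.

By the hook-length formula (or a Dyck-path bijection), SYT of shape 2×3 number C_3. So A = C_3 = 5.
Permutations of [n] avoiding any single length-3 pattern are counted by C_n; here n = 15. So B = C_15 = 9694845.
A Dyck path with 14 up-steps and 14 down-steps has semilength 14, so there are C_14 of them. So D = C_14 = 2674440.
A + B − D = 5 + 9694845 − 2674440 = 7020410.

7020410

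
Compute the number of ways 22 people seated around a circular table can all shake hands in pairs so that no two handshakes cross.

58786

With 22 = 2·11 people, non-crossing handshake pairings are non-crossing perfect matchings on a circle, counted by C_11.
C_11 = C(22,11)/12 = 705432/12 = 58786.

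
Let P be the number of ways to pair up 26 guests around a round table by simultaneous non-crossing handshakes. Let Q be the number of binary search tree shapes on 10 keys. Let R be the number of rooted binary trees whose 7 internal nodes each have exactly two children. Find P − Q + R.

726533

Non-crossing handshake pairings of 2n people are counted by C_n; 26 people gives n = 13. So P = C_13 = 742900.
There are C_n binary search tree shapes on n keys; with n = 10 that is C_10. So Q = C_10 = 16796.
Full binary trees with n internal nodes are counted by C_n; here n = 7. So R = C_7 = 429.
P − Q + R = 742900 − 16796 + 429 = 726533.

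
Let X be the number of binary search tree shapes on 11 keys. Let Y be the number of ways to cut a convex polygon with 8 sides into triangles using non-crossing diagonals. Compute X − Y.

58654

Binary trees (left/right distinguished) on n nodes are counted by C_n; here n = 11. So X = C_11 = 58786.
The number of triangulations of an 8-gon is the Catalan number C_6 (index = sides − 2). So Y = C_6 = 132.
X − Y = 58786 − 132 = 58654.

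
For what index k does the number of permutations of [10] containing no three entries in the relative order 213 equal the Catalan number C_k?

10

Permutations of [n] avoiding any single length-3 pattern are counted by C_n; here n = 10.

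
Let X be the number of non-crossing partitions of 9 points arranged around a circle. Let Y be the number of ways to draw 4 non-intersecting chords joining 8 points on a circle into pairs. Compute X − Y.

4848

Non-crossing partitions of an n-element set are counted by C_n; here n = 9. So X = C_9 = 4862.
Pairing 8 circle points by 4 non-crossing chords gives C_4 matchings. So Y = C_4 = 14.
X − Y = 4862 − 14 = 4848.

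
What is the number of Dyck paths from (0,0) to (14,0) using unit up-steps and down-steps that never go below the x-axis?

A Dyck path with 7 up-steps and 7 down-steps has semilength 7, so there are C_7 of them.
C_7 = 429.

429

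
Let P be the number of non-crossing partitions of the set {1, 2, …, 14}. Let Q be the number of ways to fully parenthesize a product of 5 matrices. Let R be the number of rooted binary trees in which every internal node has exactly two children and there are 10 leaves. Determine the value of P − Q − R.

2669564

The non-crossing partitions of [14] form a lattice of size C_14. So P = C_14 = 2674440.
Parenthesizations of m factors correspond to full binary trees with m leaves, counted by C_{m−1}; m = 5 gives C_4. So Q = C_4 = 14.
Full binary trees with 10 leaves have 10−1 = 9 internal nodes, so there are C_9 of them. So R = C_9 = 4862.
P − Q − R = 2674440 − 14 − 4862 = 2669564.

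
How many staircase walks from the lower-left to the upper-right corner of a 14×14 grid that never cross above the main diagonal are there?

Monotone paths in an n×n grid that stay weakly below the diagonal are counted by C_n; here n = 14.
C_14 = C_13 · 2(2·13+1)/(13+2) = 742900 · 54/15 = 2674440.

2674440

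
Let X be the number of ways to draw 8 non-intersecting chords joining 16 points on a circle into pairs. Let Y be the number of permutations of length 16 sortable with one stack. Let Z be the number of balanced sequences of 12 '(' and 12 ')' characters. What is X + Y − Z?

Non-crossing perfect matchings of 2n points on a circle are counted by C_n; with 16 points, n = 8. So X = C_8 = 1430.
Stack-sortable permutations are exactly the 231-avoiding ones, counted by C_n; here n = 16. So Y = C_16 = 35357670.
A balanced arrangement of 12 bracket pairs is a Dyck word of semilength 12, so the count is C_12. So Z = C_12 = 208012.
X + Y − Z = 1430 + 35357670 − 208012 = 35151088.

35151088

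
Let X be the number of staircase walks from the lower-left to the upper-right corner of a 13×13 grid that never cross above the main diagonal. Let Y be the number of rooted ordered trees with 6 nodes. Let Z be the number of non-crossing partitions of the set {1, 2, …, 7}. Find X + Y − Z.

Sub-diagonal monotone paths from (0,0) to (13,13) biject with Dyck paths of semilength 13, giving C_13. So X = C_13 = 742900.
A rooted plane tree on 6 nodes has 5 edges, and such trees are counted by C_5. So Y = C_5 = 42.
The non-crossing partitions of [7] form a lattice of size C_7. So Z = C_7 = 429.
X + Y − Z = 742900 + 42 − 429 = 742513.

742513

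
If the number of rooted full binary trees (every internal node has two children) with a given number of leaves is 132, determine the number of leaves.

Full binary trees with L leaves are counted by C_{L−1}, and C_6 = 132.
So the index is 6, and the number of leaves is 6 + 1 = 7.

7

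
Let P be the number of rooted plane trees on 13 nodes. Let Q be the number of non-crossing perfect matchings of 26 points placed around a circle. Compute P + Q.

950912

Rooted ordered (plane) trees on m nodes have m−1 edges and are counted by C_{m−1}; m = 13 gives C_12. So P = C_12 = 208012.
Non-crossing perfect matchings of 2n points on a circle are counted by C_n; with 26 points, n = 13. So Q = C_13 = 742900.
P + Q = 208012 + 742900 = 950912.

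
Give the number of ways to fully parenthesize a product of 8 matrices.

Ways to associate a product of 8 factors correspond to binary trees on 8 leaves, so the count is C_7.
C_7 = C_6 · 2(2·6+1)/(6+2) = 132 · 26/8 = 429.

429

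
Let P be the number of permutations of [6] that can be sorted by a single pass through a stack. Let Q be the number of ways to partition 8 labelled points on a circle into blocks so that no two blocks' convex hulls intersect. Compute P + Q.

1562

Stack-sortable permutations are exactly the 231-avoiding ones, counted by C_n; here n = 6. So P = C_6 = 132.
The non-crossing partitions of [8] form a lattice of size C_8. So Q = C_8 = 1430.
P + Q = 132 + 1430 = 1562.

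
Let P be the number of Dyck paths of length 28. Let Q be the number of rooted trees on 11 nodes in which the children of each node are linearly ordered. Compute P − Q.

Paths of 14 up- and 14 down-steps that never dip below the axis are Dyck paths; their count is C_14. So P = C_14 = 2674440.
Rooted ordered (plane) trees on m nodes have m−1 edges and are counted by C_{m−1}; m = 11 gives C_10. So Q = C_10 = 16796.
P − Q = 2674440 − 16796 = 2657644.

2657644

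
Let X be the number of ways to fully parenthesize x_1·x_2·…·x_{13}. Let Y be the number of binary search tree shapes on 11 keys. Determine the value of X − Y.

149226

Ways to associate a product of 13 factors correspond to binary trees on 13 leaves, so the count is C_12. So X = C_12 = 208012.
Binary trees (left/right distinguished) on n nodes are counted by C_n; here n = 11. So Y = C_11 = 58786.
X − Y = 208012 − 58786 = 149226.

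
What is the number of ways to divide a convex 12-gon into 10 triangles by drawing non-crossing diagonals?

Triangulations of a convex m-gon are counted by C_{m−2}; with m = 12 this is C_10.
C_10 = 16796.

16796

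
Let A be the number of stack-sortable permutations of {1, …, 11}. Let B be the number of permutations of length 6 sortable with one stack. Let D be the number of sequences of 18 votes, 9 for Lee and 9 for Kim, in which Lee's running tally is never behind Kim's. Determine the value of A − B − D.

Stack-sortable permutations are exactly the 231-avoiding ones, counted by C_n; here n = 11. So A = C_11 = 58786.
By Knuth's characterisation, the stack-sortable permutations of length 6 are the 231-avoiders, numbering C_6. So B = C_6 = 132.
Ballot sequences with n votes each where one side never trails are Dyck words, counted by C_n; here n = 9. So D = C_9 = 4862.
A − B − D = 58786 − 132 − 4862 = 53792.

53792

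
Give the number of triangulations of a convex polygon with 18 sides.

The number of triangulations of an 18-gon is the Catalan number C_16 (index = sides − 2).
C_16 = C_15 · 2(2·15+1)/(15+2) = 9694845 · 62/17 = 35357670.

35357670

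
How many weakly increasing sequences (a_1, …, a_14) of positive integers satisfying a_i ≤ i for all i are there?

2674440

Weakly increasing sequences with a_i ≤ i biject with Dyck paths of semilength 14, so there are C_14.
C_14 = C(28,14)/15 = 40116600/15 = 2674440.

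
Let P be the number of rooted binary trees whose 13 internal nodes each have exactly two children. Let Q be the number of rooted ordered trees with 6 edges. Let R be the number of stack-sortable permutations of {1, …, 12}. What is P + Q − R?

The number of full binary trees on 13 internal nodes is the Catalan number C_13. So P = C_13 = 742900.
Rooted ordered trees with n edges are counted by C_n; here n = 6. So Q = C_6 = 132.
Stack-sortable permutations are exactly the 231-avoiding ones, counted by C_n; here n = 12. So R = C_12 = 208012.
P + Q − R = 742900 + 132 − 208012 = 535020.

535020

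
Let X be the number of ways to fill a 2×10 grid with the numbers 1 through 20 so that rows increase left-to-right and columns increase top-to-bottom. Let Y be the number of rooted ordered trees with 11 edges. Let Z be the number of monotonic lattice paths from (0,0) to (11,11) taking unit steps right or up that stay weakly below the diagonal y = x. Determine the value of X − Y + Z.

16796

By the hook-length formula (or a Dyck-path bijection), SYT of shape 2×10 number C_10. So X = C_10 = 16796.
Rooted ordered trees with n edges are counted by C_n; here n = 11. So Y = C_11 = 58786.
Monotone paths in an n×n grid that stay weakly below the diagonal are counted by C_n; here n = 11. So Z = C_11 = 58786.
X − Y + Z = 16796 − 58786 + 58786 = 16796.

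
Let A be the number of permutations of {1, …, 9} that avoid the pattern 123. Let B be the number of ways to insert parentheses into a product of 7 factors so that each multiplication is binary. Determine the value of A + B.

Permutations of [n] avoiding any single length-3 pattern are counted by C_n; here n = 9. So A = C_9 = 4862.
Parenthesizations of m factors correspond to full binary trees with m leaves, counted by C_{m−1}; m = 7 gives C_6. So B = C_6 = 132.
A + B = 4862 + 132 = 4994.

4994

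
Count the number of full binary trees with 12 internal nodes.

208012

The number of full binary trees on 12 internal nodes is the Catalan number C_12.
C_12 = 208012.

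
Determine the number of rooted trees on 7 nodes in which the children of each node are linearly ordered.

132

A rooted plane tree on 7 nodes has 6 edges, and such trees are counted by C_6.
C_6 = C(12,6)/7 = 924/7 = 132.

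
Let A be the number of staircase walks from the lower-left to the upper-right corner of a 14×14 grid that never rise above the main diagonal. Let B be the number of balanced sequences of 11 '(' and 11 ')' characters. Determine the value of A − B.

2615654

Sub-diagonal monotone paths from (0,0) to (14,14) biject with Dyck paths of semilength 14, giving C_14. So A = C_14 = 2674440.
A balanced arrangement of 11 bracket pairs is a Dyck word of semilength 11, so the count is C_11. So B = C_11 = 58786.
A − B = 2674440 − 58786 = 2615654.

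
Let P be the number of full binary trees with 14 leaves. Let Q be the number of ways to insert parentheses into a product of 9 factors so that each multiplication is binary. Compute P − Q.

741470

Full binary trees with 14 leaves have 14−1 = 13 internal nodes, so there are C_13 of them. So P = C_13 = 742900.
Ways to associate a product of 9 factors correspond to binary trees on 9 leaves, so the count is C_8. So Q = C_8 = 1430.
P − Q = 742900 − 1430 = 741470.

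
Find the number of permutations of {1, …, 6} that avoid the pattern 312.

For any fixed pattern of length 3, the pattern-avoiding permutations of [6] number C_6.
C_6 = C(12,6)/7 = 924/7 = 132.

132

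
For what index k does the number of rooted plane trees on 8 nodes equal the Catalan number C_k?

7

A rooted plane tree on 8 nodes has 7 edges, and such trees are counted by C_7.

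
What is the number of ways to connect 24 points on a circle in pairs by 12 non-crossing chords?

208012

Pairing 24 circle points by 12 non-crossing chords gives C_12 matchings.
C_12 = 208012.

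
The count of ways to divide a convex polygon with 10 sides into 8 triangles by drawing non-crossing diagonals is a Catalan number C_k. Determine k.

8

The number of triangulations of a 10-gon is the Catalan number C_8 (index = sides − 2).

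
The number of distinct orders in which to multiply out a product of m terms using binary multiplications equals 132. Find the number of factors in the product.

7

Parenthesizations of m factors are counted by C_{m−1}; 132 = C_6.
So the index is 6, and the number of factors is 6 + 1 = 7.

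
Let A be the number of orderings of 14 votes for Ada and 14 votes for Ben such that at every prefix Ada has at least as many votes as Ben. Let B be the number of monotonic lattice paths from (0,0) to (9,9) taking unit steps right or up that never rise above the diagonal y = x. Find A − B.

2669578

Ballot sequences with n votes each where one side never trails are Dyck words, counted by C_n; here n = 14. So A = C_14 = 2674440.
Sub-diagonal monotone paths from (0,0) to (9,9) biject with Dyck paths of semilength 9, giving C_9. So B = C_9 = 4862.
A − B = 2674440 − 4862 = 2669578.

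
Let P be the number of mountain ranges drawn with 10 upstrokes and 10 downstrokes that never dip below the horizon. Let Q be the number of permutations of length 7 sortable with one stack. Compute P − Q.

Paths of 10 up- and 10 down-steps that never dip below the axis are Dyck paths; their count is C_10. So P = C_10 = 16796.
Stack-sortable permutations are exactly the 231-avoiding ones, counted by C_n; here n = 7. So Q = C_7 = 429.
P − Q = 16796 − 429 = 16367.

16367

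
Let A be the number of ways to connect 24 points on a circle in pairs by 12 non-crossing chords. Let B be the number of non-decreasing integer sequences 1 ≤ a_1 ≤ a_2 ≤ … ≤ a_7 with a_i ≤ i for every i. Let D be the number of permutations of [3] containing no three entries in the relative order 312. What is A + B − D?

208436

Non-crossing perfect matchings of 2n points on a circle are counted by C_n; with 24 points, n = 12. So A = C_12 = 208012.
Such sub-staircase sequences of length n are counted by C_n; here n = 7. So B = C_7 = 429.
For any fixed pattern of length 3, the pattern-avoiding permutations of [3] number C_3. So D = C_3 = 5.
A + B − D = 208012 + 429 − 5 = 208436.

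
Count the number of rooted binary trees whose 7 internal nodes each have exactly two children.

429

Full binary trees with n internal nodes are counted by C_n; here n = 7.
C_7 = C(14,7)/8 = 3432/8 = 429.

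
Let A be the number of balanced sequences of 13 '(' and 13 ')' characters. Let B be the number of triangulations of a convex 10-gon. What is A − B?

Balanced strings of n pairs of brackets are counted by C_n; here n = 13. So A = C_13 = 742900.
A convex 10-gon is triangulated into 8 triangles, and the number of such triangulations is the Catalan number C_{10−2} = C_8. So B = C_8 = 1430.
A − B = 742900 − 1430 = 741470.

741470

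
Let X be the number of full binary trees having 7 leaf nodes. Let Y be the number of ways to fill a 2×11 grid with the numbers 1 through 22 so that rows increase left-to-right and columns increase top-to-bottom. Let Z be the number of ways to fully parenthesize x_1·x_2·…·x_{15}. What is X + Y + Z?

2733358

A full binary tree with L leaves has L−1 internal nodes and is counted by C_{L−1}; L = 7 gives C_6. So X = C_6 = 132.
By the hook-length formula (or a Dyck-path bijection), SYT of shape 2×11 number C_11. So Y = C_11 = 58786.
Ways to associate a product of 15 factors correspond to binary trees on 15 leaves, so the count is C_14. So Z = C_14 = 2674440.
X + Y + Z = 132 + 58786 + 2674440 = 2733358.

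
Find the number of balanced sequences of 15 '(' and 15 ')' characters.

Balanced strings of n pairs of brackets are counted by C_n; here n = 15.
C_15 = C(30,15)/16 = 155117520/16 = 9694845.

9694845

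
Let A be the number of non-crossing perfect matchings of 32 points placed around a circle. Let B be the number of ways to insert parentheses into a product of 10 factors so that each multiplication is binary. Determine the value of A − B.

Pairing 32 circle points by 16 non-crossing chords gives C_16 matchings. So A = C_16 = 35357670.
Parenthesizations of m factors correspond to full binary trees with m leaves, counted by C_{m−1}; m = 10 gives C_9. So B = C_9 = 4862.
A − B = 35357670 − 4862 = 35352808.

35352808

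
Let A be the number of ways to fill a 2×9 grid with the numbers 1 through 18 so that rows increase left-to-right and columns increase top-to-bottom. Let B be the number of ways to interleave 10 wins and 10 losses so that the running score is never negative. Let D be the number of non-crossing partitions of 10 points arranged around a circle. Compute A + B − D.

Standard Young tableaux of shape 2×n are counted by C_n; here n = 9. So A = C_9 = 4862.
Reading a vote for the leader as '(' and for the other as ')' turns such a sequence into a balanced string of 10 pairs, so the count is C_10. So B = C_10 = 16796.
Non-crossing partitions of an n-element set are counted by C_n; here n = 10. So D = C_10 = 16796.
A + B − D = 4862 + 16796 − 16796 = 4862.

4862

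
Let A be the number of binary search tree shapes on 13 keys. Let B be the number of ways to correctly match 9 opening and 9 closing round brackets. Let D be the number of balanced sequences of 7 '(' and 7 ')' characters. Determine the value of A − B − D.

737609

Rooted binary trees with 13 nodes (each child slot possibly empty) number C_13. So A = C_13 = 742900.
Balanced strings of n pairs of brackets are counted by C_n; here n = 9. So B = C_9 = 4862.
With 7 pairs the number of balanced bracket strings is the Catalan number C_7. So D = C_7 = 429.
A − B − D = 742900 − 4862 − 429 = 737609.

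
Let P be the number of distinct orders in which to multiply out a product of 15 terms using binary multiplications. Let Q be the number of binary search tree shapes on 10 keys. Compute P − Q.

Bracketing 15 factors into binary products is counted by C_{15−1} = C_14. So P = C_14 = 2674440.
Binary trees (left/right distinguished) on n nodes are counted by C_n; here n = 10. So Q = C_10 = 16796.
P − Q = 2674440 − 16796 = 2657644.

2657644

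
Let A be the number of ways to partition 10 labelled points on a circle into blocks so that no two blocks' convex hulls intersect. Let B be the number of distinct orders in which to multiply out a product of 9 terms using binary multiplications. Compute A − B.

Non-crossing partitions of an n-element set are counted by C_n; here n = 10. So A = C_10 = 16796.
Ways to associate a product of 9 factors correspond to binary trees on 9 leaves, so the count is C_8. So B = C_8 = 1430.
A − B = 16796 − 1430 = 15366.

15366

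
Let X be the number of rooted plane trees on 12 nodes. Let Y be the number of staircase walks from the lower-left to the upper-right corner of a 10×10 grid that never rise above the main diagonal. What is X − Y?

41990

Rooted ordered (plane) trees on m nodes have m−1 edges and are counted by C_{m−1}; m = 12 gives C_11. So X = C_11 = 58786.
Sub-diagonal monotone paths from (0,0) to (10,10) biject with Dyck paths of semilength 10, giving C_10. So Y = C_10 = 16796.
X − Y = 58786 − 16796 = 41990.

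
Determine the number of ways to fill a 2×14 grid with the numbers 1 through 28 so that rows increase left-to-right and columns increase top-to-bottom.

2674440

By the hook-length formula (or a Dyck-path bijection), SYT of shape 2×14 number C_14.
C_14 = C_13 · 2(2·13+1)/(13+2) = 742900 · 54/15 = 2674440.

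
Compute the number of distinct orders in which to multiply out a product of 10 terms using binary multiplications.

4862

Ways to associate a product of 10 factors correspond to binary trees on 10 leaves, so the count is C_9.
C_9 = C_8 · 2(2·8+1)/(8+2) = 1430 · 34/10 = 4862.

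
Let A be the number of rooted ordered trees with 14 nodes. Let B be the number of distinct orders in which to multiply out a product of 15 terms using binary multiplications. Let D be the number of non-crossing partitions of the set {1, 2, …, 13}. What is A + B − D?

2674440

A rooted plane tree on 14 nodes has 13 edges, and such trees are counted by C_13. So A = C_13 = 742900.
Parenthesizations of m factors correspond to full binary trees with m leaves, counted by C_{m−1}; m = 15 gives C_14. So B = C_14 = 2674440.
Non-crossing partitions of an n-element set are counted by C_n; here n = 13. So D = C_13 = 742900.
A + B − D = 742900 + 2674440 − 742900 = 2674440.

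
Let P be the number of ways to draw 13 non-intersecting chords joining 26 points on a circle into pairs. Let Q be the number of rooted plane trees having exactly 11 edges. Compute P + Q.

Non-crossing perfect matchings of 2n points on a circle are counted by C_n; with 26 points, n = 13. So P = C_13 = 742900.
Rooted ordered trees with n edges are counted by C_n; here n = 11. So Q = C_11 = 58786.
P + Q = 742900 + 58786 = 801686.

801686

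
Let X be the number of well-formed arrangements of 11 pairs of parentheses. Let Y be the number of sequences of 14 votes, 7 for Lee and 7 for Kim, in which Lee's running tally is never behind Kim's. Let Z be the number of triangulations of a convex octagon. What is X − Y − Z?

58225

With 11 pairs the number of balanced bracket strings is the Catalan number C_11. So X = C_11 = 58786.
Ballot sequences with n votes each where one side never trails are Dyck words, counted by C_n; here n = 7. So Y = C_7 = 429.
A convex 8-gon is triangulated into 6 triangles, and the number of such triangulations is the Catalan number C_{8−2} = C_6. So Z = C_6 = 132.
X − Y − Z = 58786 − 429 − 132 = 58225.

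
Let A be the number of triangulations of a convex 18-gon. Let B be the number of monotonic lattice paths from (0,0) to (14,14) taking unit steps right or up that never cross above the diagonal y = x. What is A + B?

The number of triangulations of an 18-gon is the Catalan number C_16 (index = sides − 2). So A = C_16 = 35357670.
Monotone paths in an n×n grid that stay weakly below the diagonal are counted by C_n; here n = 14. So B = C_14 = 2674440.
A + B = 35357670 + 2674440 = 38032110.

38032110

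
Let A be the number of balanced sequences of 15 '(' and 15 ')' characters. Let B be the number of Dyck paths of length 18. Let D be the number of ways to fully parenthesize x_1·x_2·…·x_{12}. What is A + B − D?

With 15 pairs the number of balanced bracket strings is the Catalan number C_15. So A = C_15 = 9694845.
Dyck paths of semilength n (length 2n) are counted by C_n; here n = 9. So B = C_9 = 4862.
Ways to associate a product of 12 factors correspond to binary trees on 12 leaves, so the count is C_11. So D = C_11 = 58786.
A + B − D = 9694845 + 4862 − 58786 = 9640921.

9640921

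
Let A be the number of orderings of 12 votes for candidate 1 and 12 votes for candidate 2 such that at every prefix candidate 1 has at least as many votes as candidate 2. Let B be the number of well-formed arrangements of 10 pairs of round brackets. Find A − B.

Reading a vote for the leader as '(' and for the other as ')' turns such a sequence into a balanced string of 12 pairs, so the count is C_12. So A = C_12 = 208012.
A balanced arrangement of 10 bracket pairs is a Dyck word of semilength 10, so the count is C_10. So B = C_10 = 16796.
A − B = 208012 − 16796 = 191216.

191216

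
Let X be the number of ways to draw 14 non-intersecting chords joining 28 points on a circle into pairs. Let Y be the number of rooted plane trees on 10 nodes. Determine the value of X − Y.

2669578

Non-crossing perfect matchings of 2n points on a circle are counted by C_n; with 28 points, n = 14. So X = C_14 = 2674440.
A rooted plane tree on 10 nodes has 9 edges, and such trees are counted by C_9. So Y = C_9 = 4862.
X − Y = 2674440 − 4862 = 2669578.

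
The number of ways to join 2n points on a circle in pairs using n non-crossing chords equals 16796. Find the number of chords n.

10

Non-crossing pairings of 2n points on a circle are counted by C_n. The Catalan number equal to 16796 is C_10.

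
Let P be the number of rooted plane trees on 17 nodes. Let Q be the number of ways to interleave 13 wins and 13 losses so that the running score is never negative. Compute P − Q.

A rooted plane tree on 17 nodes has 16 edges, and such trees are counted by C_16. So P = C_16 = 35357670.
Ballot sequences with n votes each where one side never trails are Dyck words, counted by C_n; here n = 13. So Q = C_13 = 742900.
P − Q = 35357670 − 742900 = 34614770.

34614770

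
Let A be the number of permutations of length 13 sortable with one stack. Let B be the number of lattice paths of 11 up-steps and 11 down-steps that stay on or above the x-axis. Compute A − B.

By Knuth's characterisation, the stack-sortable permutations of length 13 are the 231-avoiders, numbering C_13. So A = C_13 = 742900.
A Dyck path with 11 up-steps and 11 down-steps has semilength 11, so there are C_11 of them. So B = C_11 = 58786.
A − B = 742900 − 58786 = 684114.

684114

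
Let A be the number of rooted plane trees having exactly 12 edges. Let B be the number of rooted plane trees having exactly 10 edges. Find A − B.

191216

Rooted ordered trees with n edges are counted by C_n; here n = 12. So A = C_12 = 208012.
Rooted ordered trees with n edges are counted by C_n; here n = 10. So B = C_10 = 16796.
A − B = 208012 − 16796 = 191216.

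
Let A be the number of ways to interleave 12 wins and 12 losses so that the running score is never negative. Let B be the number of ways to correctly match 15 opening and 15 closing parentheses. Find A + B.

9902857

Ballot sequences with n votes each where one side never trails are Dyck words, counted by C_n; here n = 12. So A = C_12 = 208012.
Balanced strings of n pairs of brackets are counted by C_n; here n = 15. So B = C_15 = 9694845.
A + B = 208012 + 9694845 = 9902857.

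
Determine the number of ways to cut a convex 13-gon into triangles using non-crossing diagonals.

58786

A convex 13-gon is triangulated into 11 triangles, and the number of such triangulations is the Catalan number C_{13−2} = C_11.
C_11 = 58786.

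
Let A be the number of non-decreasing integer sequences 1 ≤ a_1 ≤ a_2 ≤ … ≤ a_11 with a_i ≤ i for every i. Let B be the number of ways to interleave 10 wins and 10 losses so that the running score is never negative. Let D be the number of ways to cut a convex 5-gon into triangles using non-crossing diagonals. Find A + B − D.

75577

Such sub-staircase sequences of length n are counted by C_n; here n = 11. So A = C_11 = 58786.
Reading a vote for the leader as '(' and for the other as ')' turns such a sequence into a balanced string of 10 pairs, so the count is C_10. So B = C_10 = 16796.
Triangulations of a convex m-gon are counted by C_{m−2}; with m = 5 this is C_3. So D = C_3 = 5.
A + B − D = 58786 + 16796 − 5 = 75577.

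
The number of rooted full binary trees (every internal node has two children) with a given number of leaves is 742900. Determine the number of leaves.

Full binary trees with L leaves are counted by C_{L−1}; 742900 = C_13.
So the index is 13, and the number of leaves is 13 + 1 = 14.

14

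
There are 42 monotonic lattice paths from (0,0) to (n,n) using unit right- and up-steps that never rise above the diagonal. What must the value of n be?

5

Such diagonal-avoiding paths in an n×n grid are counted by C_n. The Catalan number equal to 42 is C_5.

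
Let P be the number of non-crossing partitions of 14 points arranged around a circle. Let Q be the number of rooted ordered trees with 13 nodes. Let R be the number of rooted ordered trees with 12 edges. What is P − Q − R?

2258416

Non-crossing partitions of an n-element set are counted by C_n; here n = 14. So P = C_14 = 2674440.
A rooted plane tree on 13 nodes has 12 edges, and such trees are counted by C_12. So Q = C_12 = 208012.
A rooted plane tree with 12 edges has 13 nodes, and the count is C_12. So R = C_12 = 208012.
P − Q − R = 2674440 − 208012 − 208012 = 2258416.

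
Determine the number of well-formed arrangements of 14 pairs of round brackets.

2674440

With 14 pairs the number of balanced bracket strings is the Catalan number C_14.
C_14 = C_13 · 2(2·13+1)/(13+2) = 742900 · 54/15 = 2674440.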